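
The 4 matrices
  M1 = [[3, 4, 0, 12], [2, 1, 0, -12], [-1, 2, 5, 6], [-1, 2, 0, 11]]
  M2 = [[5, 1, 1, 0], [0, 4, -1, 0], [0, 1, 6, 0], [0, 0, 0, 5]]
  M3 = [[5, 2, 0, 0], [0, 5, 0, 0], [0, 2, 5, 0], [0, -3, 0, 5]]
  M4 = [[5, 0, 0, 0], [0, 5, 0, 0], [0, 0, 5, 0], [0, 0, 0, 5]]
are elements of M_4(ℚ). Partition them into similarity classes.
Characteristic polynomials: χ_{M1} = (x - 5)^4, χ_{M2} = (x - 5)^4, χ_{M3} = (x - 5)^4, χ_{M4} = (x - 5)^4.

{M1, M2, M3}: invariant factors x - 5, x - 5, (x - 5)^2.

{M4}: invariant factors x - 5, x - 5, x - 5, x - 5.

Matrices are similar if and only if their invariant-factor lists agree; the partition into similarity classes is {M1, M2, M3}, {M4}.

2 classes: {M1, M2, M3}, {M4}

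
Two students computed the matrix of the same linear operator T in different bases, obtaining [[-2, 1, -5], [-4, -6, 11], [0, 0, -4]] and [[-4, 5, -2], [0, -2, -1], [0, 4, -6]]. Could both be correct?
Yes.

Two matrices over a field are similar if and only if they have the same invariant factors.

Both A and B have characteristic polynomial (x + 4)^3 and minimal polynomial (x + 4)^3. Computing further, both have invariant factors (x + 4)^3. Hence A and B are similar.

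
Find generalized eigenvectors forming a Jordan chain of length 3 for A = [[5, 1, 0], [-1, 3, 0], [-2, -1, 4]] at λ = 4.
v_1 = [[-1, 0, 1]]^T, v_2 = [[-1, 1, 2]]^T, v_3 = [[0, 0, 1]]^T

We seek v_1 ∈ ker((A - 4I)^3) \ ker((A - 4I)^2), then set v_{i+1} = (A - 4I) v_i.

One such chain is v_1 = [[-1, 0, 1]]^T, v_2 = [[-1, 1, 2]]^T, v_3 = [[0, 0, 1]]^T. Check: (A - 4I) v_3 = [[0, 0, 0]]^T = 0.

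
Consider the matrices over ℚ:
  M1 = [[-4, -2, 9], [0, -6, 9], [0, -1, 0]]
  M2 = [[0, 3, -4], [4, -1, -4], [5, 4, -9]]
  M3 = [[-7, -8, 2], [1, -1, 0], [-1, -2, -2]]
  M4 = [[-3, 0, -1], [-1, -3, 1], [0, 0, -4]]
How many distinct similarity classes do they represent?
Characteristic polynomials: χ_{M1} = (x + 3)^2(x + 4), χ_{M2} = (x + 3)^2(x + 4), χ_{M3} = (x + 3)^2(x + 4), χ_{M4} = (x + 3)^2(x + 4).

{M1, M2, M3, M4}: invariant factors (x + 3)^2(x + 4).

Matrices are similar if and only if their invariant-factor lists agree; the partition into similarity classes is {M1, M2, M3, M4}.

1 class: {M1, M2, M3, M4}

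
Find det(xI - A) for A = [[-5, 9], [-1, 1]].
xI - A = [[x + 5, -9], [1, x - 1]].

Expanding det(xI - A) along the first row:
det(xI - A) = + (x + 5)·det([[x - 1]]) - (-9)·det([[1]]).

Evaluating gives χ_A(x) = x^2 + 4x + 4 = (x + 2)^2.

χ_A(x) = (x + 2)^2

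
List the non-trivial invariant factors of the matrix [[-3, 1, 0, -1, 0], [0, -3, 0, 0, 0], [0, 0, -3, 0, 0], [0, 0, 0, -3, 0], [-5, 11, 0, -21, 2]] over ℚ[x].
x + 3, x + 3, (x - 2)(x + 3)^2

The Jordan structure of A has elementary divisors (x + 3)^2, (x + 3), (x + 3), (x - 2). Arranging the block sizes at each eigenvalue in decreasing order and taking row products gives the invariant factors.

Invariant factors (smallest first, each dividing the next): x + 3, x + 3, (x - 2)(x + 3)^2.

Check: the last factor (x - 2)(x + 3)^2 is the minimal polynomial, and the product (x - 2)(x + 3)^4 is the characteristic polynomial.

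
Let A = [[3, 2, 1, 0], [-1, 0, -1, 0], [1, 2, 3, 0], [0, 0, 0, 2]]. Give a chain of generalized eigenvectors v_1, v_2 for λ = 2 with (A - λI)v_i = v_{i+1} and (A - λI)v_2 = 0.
v_1 = [[2, -1, 1, 0]]^T, v_2 = [[1, -1, 1, 0]]^T

We seek v_1 ∈ ker((A - 2I)^2) \ ker(A - 2I), then set v_{i+1} = (A - 2I) v_i.

One such chain is v_1 = [[2, -1, 1, 0]]^T, v_2 = [[1, -1, 1, 0]]^T. Check: (A - 2I) v_2 = [[0, 0, 0, 0]]^T = 0.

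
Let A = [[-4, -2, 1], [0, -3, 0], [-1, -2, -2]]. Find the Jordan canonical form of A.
The characteristic polynomial is det(xI - A) = (x + 3)^3, so the eigenvalues are -3 (algebraic multiplicity 3).

For λ = -3: rank(A + 3I) = 1, rank((A + 3I)^2) = 0. The eigenspace has dimension 3 - 1 = 2, so there are 2 Jordan blocks; the rank sequence gives block sizes [2, 1].

Assembling the blocks gives the Jordan form J above.

J = [[-3, 1, 0], [0, -3, 0], [0, 0, -3]]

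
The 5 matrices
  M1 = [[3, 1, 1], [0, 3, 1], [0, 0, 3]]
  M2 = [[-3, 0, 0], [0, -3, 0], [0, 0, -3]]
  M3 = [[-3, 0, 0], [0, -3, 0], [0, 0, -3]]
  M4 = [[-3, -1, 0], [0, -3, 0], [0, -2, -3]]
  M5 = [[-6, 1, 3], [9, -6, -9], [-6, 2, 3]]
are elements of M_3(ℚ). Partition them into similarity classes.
3 classes: {M1}, {M2, M3}, {M4, M5}

Characteristic polynomials: χ_{M1} = (x - 3)^3, χ_{M2} = (x + 3)^3, χ_{M3} = (x + 3)^3, χ_{M4} = (x + 3)^3, χ_{M5} = (x + 3)^3.

{M1}: invariant factors (x - 3)^3.

{M2, M3}: invariant factors x + 3, x + 3, x + 3.

{M4, M5}: invariant factors x + 3, (x + 3)^2.

Matrices are similar if and only if their invariant-factor lists agree; the partition into similarity classes is {M1}, {M2, M3}, {M4, M5}.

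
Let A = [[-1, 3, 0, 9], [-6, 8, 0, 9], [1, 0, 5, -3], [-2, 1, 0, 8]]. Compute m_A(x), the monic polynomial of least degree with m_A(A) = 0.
The characteristic polynomial factors as (x - 5)^4. The minimal polynomial is ∏(x - λ)^{k_λ} where k_λ is the size of the largest Jordan block at λ.

For λ = 5: rank(A - 5I) = 2, and the largest Jordan block has size 2 (the smallest k with rank((A - 5I)^k) = rank((A - 5I)^(k+1))).

So m_A(x) = (x - 5)^2.

m_A(x) = (x - 5)^2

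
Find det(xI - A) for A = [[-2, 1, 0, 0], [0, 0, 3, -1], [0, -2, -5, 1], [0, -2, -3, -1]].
xI - A = [[x + 2, -1, 0, 0], [0, x, -3, 1], [0, 2, x + 5, -1], [0, 2, 3, x + 1]].

Expanding det(xI - A) along the first row:
det(xI - A) = + (x + 2)·det([[x, -3, 1], [2, x + 5, -1], [2, 3, x + 1]]) - (-1)·det([[0, -3, 1], [0, x + 5, -1], [0, 3, x + 1]]) + (0)·det([[0, x, 1], [0, 2, -1], [0, 2, x + 1]]) - (0)·det([[0, x, -3], [0, 2, x + 5], [0, 2, 3]]).

Evaluating gives χ_A(x) = x^4 + 8x^3 + 24x^2 + 32x + 16 = (x + 2)^4.

χ_A(x) = (x + 2)^4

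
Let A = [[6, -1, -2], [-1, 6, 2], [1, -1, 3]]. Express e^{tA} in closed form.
e^{tA} = [[(t + 1)*e^{5*t}, -t*e^{5*t}, -2*t*e^{5*t}], [-t*e^{5*t}, (t + 1)*e^{5*t}, 2*t*e^{5*t}], [t*e^{5*t}, -t*e^{5*t}, (1 - 2*t)*e^{5*t}]]

A has Jordan form J = [[5, 1, 0], [0, 5, 0], [0, 0, 5]] with A = PJP^{-1}, so e^{tA} = P e^{tJ} P^{-1}.

For a Jordan block J_k(λ), e^{tJ_k(λ)} = e^{λt} · (I + tN + t^2 N^2/2! + ... + t^{k-1} N^{k-1}/(k-1)!) where N is the nilpotent superdiagonal part.

Assembling the blocks and conjugating back gives the entries of e^{tA} as shown above.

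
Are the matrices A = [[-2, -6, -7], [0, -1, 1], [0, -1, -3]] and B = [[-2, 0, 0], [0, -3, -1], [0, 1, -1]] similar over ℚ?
No.

Both have characteristic polynomial (x + 2)^3, but the minimal polynomial of A is (x + 2)^3 while the minimal polynomial of B is (x + 2)^2. The minimal polynomial is a similarity invariant, so A and B are not similar.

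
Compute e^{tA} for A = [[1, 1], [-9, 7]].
A has Jordan form J = [[4, 1], [0, 4]] with A = PJP^{-1}, so e^{tA} = P e^{tJ} P^{-1}.

For a Jordan block J_k(λ), e^{tJ_k(λ)} = e^{λt} · (I + tN + t^2 N^2/2! + ... + t^{k-1} N^{k-1}/(k-1)!) where N is the nilpotent superdiagonal part.

Assembling the blocks and conjugating back gives the entries of e^{tA} as shown above.

e^{tA} = [[(1 - 3*t)*e^{4*t}, t*e^{4*t}], [-9*t*e^{4*t}, (3*t + 1)*e^{4*t}]]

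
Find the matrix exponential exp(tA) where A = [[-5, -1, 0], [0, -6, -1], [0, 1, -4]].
A has Jordan form J = [[-5, 1, 0], [0, -5, 1], [0, 0, -5]] with A = PJP^{-1}, so e^{tA} = P e^{tJ} P^{-1}.

For a Jordan block J_k(λ), e^{tJ_k(λ)} = e^{λt} · (I + tN + t^2 N^2/2! + ... + t^{k-1} N^{k-1}/(k-1)!) where N is the nilpotent superdiagonal part.

Assembling the blocks and conjugating back gives the entries of e^{tA} as shown above.

e^{tA} = [[e^{-5*t}, t*(t - 2)*e^{-5*t}/2, t^2*e^{-5*t}/2], [0, (1 - t)*e^{-5*t}, -t*e^{-5*t}], [0, t*e^{-5*t}, (t + 1)*e^{-5*t}]]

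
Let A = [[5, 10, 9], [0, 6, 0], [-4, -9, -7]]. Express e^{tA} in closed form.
A has Jordan form J = [[-1, 1, 0], [0, -1, 0], [0, 0, 6]] with A = PJP^{-1}, so e^{tA} = P e^{tJ} P^{-1}.

For a Jordan block J_k(λ), e^{tJ_k(λ)} = e^{λt} · (I + tN + t^2 N^2/2! + ... + t^{k-1} N^{k-1}/(k-1)!) where N is the nilpotent superdiagonal part.

Assembling the blocks and conjugating back gives the entries of e^{tA} as shown above.

e^{tA} = [[(6*t + 1)*e^{-t}, (3*t + e^{7*t} - 1)*e^{-t}, 9*t*e^{-t}], [0, e^{6*t}, 0], [-4*t*e^{-t}, (-2*t - e^{7*t} + 1)*e^{-t}, (1 - 6*t)*e^{-t}]]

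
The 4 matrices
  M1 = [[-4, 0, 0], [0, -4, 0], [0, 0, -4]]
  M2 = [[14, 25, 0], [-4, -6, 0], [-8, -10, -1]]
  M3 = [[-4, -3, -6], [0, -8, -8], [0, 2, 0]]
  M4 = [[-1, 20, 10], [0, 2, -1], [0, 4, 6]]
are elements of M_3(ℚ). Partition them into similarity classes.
3 classes: {M1}, {M2, M4}, {M3}

Characteristic polynomials: χ_{M1} = (x + 4)^3, χ_{M2} = (x - 4)^2(x + 1), χ_{M3} = (x + 4)^3, χ_{M4} = (x - 4)^2(x + 1).

{M1}: invariant factors x + 4, x + 4, x + 4.

{M2, M4}: invariant factors (x - 4)^2(x + 1).

{M3}: invariant factors x + 4, (x + 4)^2.

Matrices are similar if and only if their invariant-factor lists agree; the partition into similarity classes is {M1}, {M2, M4}, {M3}.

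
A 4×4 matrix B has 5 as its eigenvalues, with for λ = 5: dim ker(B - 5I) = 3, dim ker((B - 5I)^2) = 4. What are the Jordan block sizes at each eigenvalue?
Jordan blocks: (5, 2), (5, 1), (5, 1)

λ = 5: successive nullity increments [3, 1] count blocks of size ≥ k; block sizes are [2, 1, 1].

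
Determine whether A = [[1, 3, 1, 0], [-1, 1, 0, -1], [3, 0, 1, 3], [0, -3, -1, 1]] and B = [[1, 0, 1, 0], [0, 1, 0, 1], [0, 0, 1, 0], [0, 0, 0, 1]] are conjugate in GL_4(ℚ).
Two matrices over a field are similar if and only if they have the same invariant factors.

Both A and B have characteristic polynomial (x - 1)^4 and minimal polynomial (x - 1)^2. Computing further, both have invariant factors (x - 1)^2, (x - 1)^2. Hence A and B are similar.

Yes.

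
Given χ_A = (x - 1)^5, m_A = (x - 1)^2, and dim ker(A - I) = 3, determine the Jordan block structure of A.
λ = 1: algebraic multiplicity 5 (exponent in χ_A), largest block size 2 (exponent in m_A), 3 blocks (geometric multiplicity). These force block sizes [2, 2, 1].

Jordan blocks: (1, 2), (1, 2), (1, 1)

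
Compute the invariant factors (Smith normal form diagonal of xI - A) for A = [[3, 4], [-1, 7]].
The Jordan structure of A has elementary divisors (x - 5)^2. Arranging the block sizes at each eigenvalue in decreasing order and taking row products gives the invariant factors.

Invariant factors (smallest first, each dividing the next): (x - 5)^2.

Check: the last factor (x - 5)^2 is the minimal polynomial, and the product (x - 5)^2 is the characteristic polynomial.

(x - 5)^2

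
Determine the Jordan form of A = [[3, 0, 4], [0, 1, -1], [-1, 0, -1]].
The characteristic polynomial is det(xI - A) = (x - 1)^3, so the eigenvalues are 1 (algebraic multiplicity 3).

For λ = 1: rank(A - I) = 2, rank((A - I)^2) = 1, rank((A - I)^3) = 0. The eigenspace has dimension 3 - 2 = 1, so there is 1 Jordan block; the rank sequence gives block sizes [3].

Assembling the blocks gives the Jordan form J above.

J = [[1, 1, 0], [0, 1, 1], [0, 0, 1]]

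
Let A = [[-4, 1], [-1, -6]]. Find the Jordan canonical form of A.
J = [[-5, 1], [0, -5]]

The characteristic polynomial is det(xI - A) = (x + 5)^2, so the eigenvalues are -5 (algebraic multiplicity 2).

For λ = -5: rank(A + 5I) = 1, rank((A + 5I)^2) = 0. The eigenspace has dimension 2 - 1 = 1, so there is 1 Jordan block; the rank sequence gives block sizes [2].

Assembling the blocks gives the Jordan form J above.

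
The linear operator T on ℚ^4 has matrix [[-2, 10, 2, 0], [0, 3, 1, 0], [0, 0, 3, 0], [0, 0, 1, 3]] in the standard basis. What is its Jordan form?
The characteristic polynomial is det(xI - A) = (x - 3)^3(x + 2), so the eigenvalues are -2 (algebraic multiplicity 1), 3 (algebraic multiplicity 3).

For λ = -2: algebraic multiplicity 1 gives one 1×1 block.

For λ = 3: rank(A - 3I) = 2, rank((A - 3I)^2) = 1. The eigenspace has dimension 4 - 2 = 2, so there are 2 Jordan blocks; the rank sequence gives block sizes [2, 1].

Assembling the blocks gives the Jordan form J above.

J = [[-2, 0, 0, 0], [0, 3, 1, 0], [0, 0, 3, 0], [0, 0, 0, 3]]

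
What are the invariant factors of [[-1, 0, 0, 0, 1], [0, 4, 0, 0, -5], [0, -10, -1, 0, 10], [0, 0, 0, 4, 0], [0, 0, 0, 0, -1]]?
(x - 4)(x + 1), (x - 4)(x + 1)^2

The Jordan structure of A has elementary divisors (x + 1)^2, (x + 1), (x - 4), (x - 4). Arranging the block sizes at each eigenvalue in decreasing order and taking row products gives the invariant factors.

Invariant factors (smallest first, each dividing the next): (x - 4)(x + 1), (x - 4)(x + 1)^2.

Check: the last factor (x - 4)(x + 1)^2 is the minimal polynomial, and the product (x - 4)^2(x + 1)^3 is the characteristic polynomial.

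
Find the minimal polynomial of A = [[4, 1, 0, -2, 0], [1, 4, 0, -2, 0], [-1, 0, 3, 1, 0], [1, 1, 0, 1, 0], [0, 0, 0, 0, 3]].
The characteristic polynomial factors as (x - 3)^5. The minimal polynomial is ∏(x - λ)^{k_λ} where k_λ is the size of the largest Jordan block at λ.

For λ = 3: rank(A - 3I) = 2, and the largest Jordan block has size 2 (the smallest k with rank((A - 3I)^k) = rank((A - 3I)^(k+1))).

So m_A(x) = (x - 3)^2.

m_A(x) = (x - 3)^2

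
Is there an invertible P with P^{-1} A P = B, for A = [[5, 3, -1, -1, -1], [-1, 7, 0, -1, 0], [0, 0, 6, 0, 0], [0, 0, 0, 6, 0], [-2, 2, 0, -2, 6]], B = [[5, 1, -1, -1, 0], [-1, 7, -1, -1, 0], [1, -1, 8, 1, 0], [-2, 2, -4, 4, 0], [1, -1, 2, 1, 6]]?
Two matrices over a field are similar if and only if they have the same invariant factors.

Both A and B have characteristic polynomial (x - 6)^5 and minimal polynomial (x - 6)^3. Computing further, both have invariant factors x - 6, x - 6, (x - 6)^3. Hence A and B are similar.

Yes.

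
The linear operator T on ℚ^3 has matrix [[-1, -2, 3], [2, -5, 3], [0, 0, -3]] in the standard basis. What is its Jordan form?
The characteristic polynomial is det(xI - A) = (x + 3)^3, so the eigenvalues are -3 (algebraic multiplicity 3).

For λ = -3: rank(A + 3I) = 1, rank((A + 3I)^2) = 0. The eigenspace has dimension 3 - 1 = 2, so there are 2 Jordan blocks; the rank sequence gives block sizes [2, 1].

Assembling the blocks gives the Jordan form J above.

J = [[-3, 1, 0], [0, -3, 0], [0, 0, -3]]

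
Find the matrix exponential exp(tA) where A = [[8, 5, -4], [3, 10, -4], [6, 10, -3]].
A has Jordan form J = [[5, 1, 0], [0, 5, 0], [0, 0, 5]] with A = PJP^{-1}, so e^{tA} = P e^{tJ} P^{-1}.

For a Jordan block J_k(λ), e^{tJ_k(λ)} = e^{λt} · (I + tN + t^2 N^2/2! + ... + t^{k-1} N^{k-1}/(k-1)!) where N is the nilpotent superdiagonal part.

Assembling the blocks and conjugating back gives the entries of e^{tA} as shown above.

e^{tA} = [[(3*t + 1)*e^{5*t}, 5*t*e^{5*t}, -4*t*e^{5*t}], [3*t*e^{5*t}, (5*t + 1)*e^{5*t}, -4*t*e^{5*t}], [6*t*e^{5*t}, 10*t*e^{5*t}, (1 - 8*t)*e^{5*t}]]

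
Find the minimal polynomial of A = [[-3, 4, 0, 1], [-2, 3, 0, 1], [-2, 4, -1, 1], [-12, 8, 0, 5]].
The characteristic polynomial factors as (x - 3)^2(x + 1)^2. The minimal polynomial is ∏(x - λ)^{k_λ} where k_λ is the size of the largest Jordan block at λ.

For λ = -1: rank(A + I) = 2, and the largest Jordan block has size 1 (the smallest k with rank((A + I)^k) = rank((A + I)^(k+1))).
For λ = 3: rank(A - 3I) = 3, and the largest Jordan block has size 2 (the smallest k with rank((A - 3I)^k) = rank((A - 3I)^(k+1))).

So m_A(x) = (x - 3)^2(x + 1).

m_A(x) = (x - 3)^2(x + 1)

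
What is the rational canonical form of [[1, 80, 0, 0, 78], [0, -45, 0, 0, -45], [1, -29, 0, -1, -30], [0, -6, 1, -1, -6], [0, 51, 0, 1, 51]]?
R = [[0, 0, 0, 0, -45], [1, 0, 0, 0, 57], [0, 1, 0, 0, -23], [0, 0, 1, 0, -6], [0, 0, 0, 1, 6]]

The invariant factors of A (the non-unit diagonal entries of the Smith normal form of xI - A over ℚ[x]) are (x - 3)^2(x^3 - 3x + 5), each dividing the next. The characteristic polynomial is their product, (x - 3)^2(x^3 - 3x + 5).

The rational canonical form is the block-diagonal matrix of companion matrices C(f_i):
R = [[0, 0, 0, 0, -45], [1, 0, 0, 0, 57], [0, 1, 0, 0, -23], [0, 0, 1, 0, -6], [0, 0, 0, 1, 6]].

Note the characteristic polynomial does not split into linear factors over ℚ, so A has no Jordan form over ℚ; the rational canonical form exists over any field.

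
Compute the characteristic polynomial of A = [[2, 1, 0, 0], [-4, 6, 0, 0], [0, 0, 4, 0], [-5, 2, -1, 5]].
χ_A(x) = (x - 5)(x - 4)^3

xI - A = [[x - 2, -1, 0, 0], [4, x - 6, 0, 0], [0, 0, x - 4, 0], [5, -2, 1, x - 5]].

Expanding det(xI - A) along the first row:
det(xI - A) = + (x - 2)·det([[x - 6, 0, 0], [0, x - 4, 0], [-2, 1, x - 5]]) - (-1)·det([[4, 0, 0], [0, x - 4, 0], [5, 1, x - 5]]) + (0)·det([[4, x - 6, 0], [0, 0, 0], [5, -2, x - 5]]) - (0)·det([[4, x - 6, 0], [0, 0, x - 4], [5, -2, 1]]).

Evaluating gives χ_A(x) = x^4 - 17x^3 + 108x^2 - 304x + 320 = (x - 5)(x - 4)^3.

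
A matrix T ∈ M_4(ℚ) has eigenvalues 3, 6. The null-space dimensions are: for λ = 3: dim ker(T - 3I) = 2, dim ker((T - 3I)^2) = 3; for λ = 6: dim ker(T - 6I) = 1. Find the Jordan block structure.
Jordan blocks: (3, 2), (3, 1), (6, 1)

λ = 3: successive nullity increments [2, 1] count blocks of size ≥ k; block sizes are [2, 1].
λ = 6: successive nullity increments [1] count blocks of size ≥ k; block sizes are [1].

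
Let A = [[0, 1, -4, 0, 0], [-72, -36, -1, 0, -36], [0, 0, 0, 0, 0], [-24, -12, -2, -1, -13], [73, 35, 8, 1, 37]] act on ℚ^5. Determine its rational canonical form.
The invariant factors of A (the non-unit diagonal entries of the Smith normal form of xI - A over ℚ[x]) are x(x^2 + 6)^2, each dividing the next. The characteristic polynomial is their product, x(x^2 + 6)^2.

The rational canonical form is the block-diagonal matrix of companion matrices C(f_i):
R = [[0, 0, 0, 0, 0], [1, 0, 0, 0, -36], [0, 1, 0, 0, 0], [0, 0, 1, 0, -12], [0, 0, 0, 1, 0]].

Note the characteristic polynomial does not split into linear factors over ℚ, so A has no Jordan form over ℚ; the rational canonical form exists over any field.

R = [[0, 0, 0, 0, 0], [1, 0, 0, 0, -36], [0, 1, 0, 0, 0], [0, 0, 1, 0, -12], [0, 0, 0, 1, 0]]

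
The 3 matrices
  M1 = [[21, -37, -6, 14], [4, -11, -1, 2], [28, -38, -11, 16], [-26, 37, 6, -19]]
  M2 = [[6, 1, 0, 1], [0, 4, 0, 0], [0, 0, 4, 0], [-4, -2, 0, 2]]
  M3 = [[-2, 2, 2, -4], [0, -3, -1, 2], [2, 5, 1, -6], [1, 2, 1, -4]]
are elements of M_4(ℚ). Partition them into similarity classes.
3 classes: {M1}, {M2}, {M3}

Characteristic polynomials: χ_{M1} = (x + 5)^4, χ_{M2} = (x - 4)^4, χ_{M3} = (x + 2)^4.

{M1}: invariant factors x + 5, (x + 5)^3.

{M2}: invariant factors x - 4, x - 4, (x - 4)^2.

{M3}: invariant factors x + 2, (x + 2)^3.

Matrices are similar if and only if their invariant-factor lists agree; the partition into similarity classes is {M1}, {M2}, {M3}.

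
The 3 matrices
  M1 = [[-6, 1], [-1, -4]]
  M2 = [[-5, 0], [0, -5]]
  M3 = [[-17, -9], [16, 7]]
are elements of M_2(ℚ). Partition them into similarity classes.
2 classes: {M1, M3}, {M2}

Characteristic polynomials: χ_{M1} = (x + 5)^2, χ_{M2} = (x + 5)^2, χ_{M3} = (x + 5)^2.

{M1, M3}: invariant factors (x + 5)^2.

{M2}: invariant factors x + 5, x + 5.

Matrices are similar if and only if their invariant-factor lists agree; the partition into similarity classes is {M1, M3}, {M2}.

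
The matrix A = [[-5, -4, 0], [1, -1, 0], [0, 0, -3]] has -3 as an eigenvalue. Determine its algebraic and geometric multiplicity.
The characteristic polynomial is (x + 3)^3, so the factor x + 3 appears with exponent 3: the algebraic multiplicity is 3.

rank(A + 3I) = 1, so the eigenspace has dimension 3 - 1 = 2: the geometric multiplicity is 2.

Since 2 < 3, A is not diagonalizable.

algebraic multiplicity 3, geometric multiplicity 2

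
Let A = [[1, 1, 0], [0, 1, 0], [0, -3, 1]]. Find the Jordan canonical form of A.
J = [[1, 1, 0], [0, 1, 0], [0, 0, 1]]

The characteristic polynomial is det(xI - A) = (x - 1)^3, so the eigenvalues are 1 (algebraic multiplicity 3).

For λ = 1: rank(A - I) = 1, rank((A - I)^2) = 0. The eigenspace has dimension 3 - 1 = 2, so there are 2 Jordan blocks; the rank sequence gives block sizes [2, 1].

Assembling the blocks gives the Jordan form J above.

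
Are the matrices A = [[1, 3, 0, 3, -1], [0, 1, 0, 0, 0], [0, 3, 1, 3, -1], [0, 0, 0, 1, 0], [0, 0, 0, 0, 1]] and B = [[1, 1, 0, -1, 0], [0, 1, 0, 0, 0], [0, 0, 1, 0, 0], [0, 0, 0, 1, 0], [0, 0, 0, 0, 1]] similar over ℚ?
Yes.

Two matrices over a field are similar if and only if they have the same invariant factors.

Both A and B have characteristic polynomial (x - 1)^5 and minimal polynomial (x - 1)^2. Computing further, both have invariant factors x - 1, x - 1, x - 1, (x - 1)^2. Hence A and B are similar.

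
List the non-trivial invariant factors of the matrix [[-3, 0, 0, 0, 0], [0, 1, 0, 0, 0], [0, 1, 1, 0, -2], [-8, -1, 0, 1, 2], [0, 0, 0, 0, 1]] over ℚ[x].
The Jordan structure of A has elementary divisors (x + 3), (x - 1)^2, (x - 1), (x - 1). Arranging the block sizes at each eigenvalue in decreasing order and taking row products gives the invariant factors.

Invariant factors (smallest first, each dividing the next): x - 1, x - 1, (x - 1)^2(x + 3).

Check: the last factor (x - 1)^2(x + 3) is the minimal polynomial, and the product (x - 1)^4(x + 3) is the characteristic polynomial.

x - 1, x - 1, (x - 1)^2(x + 3)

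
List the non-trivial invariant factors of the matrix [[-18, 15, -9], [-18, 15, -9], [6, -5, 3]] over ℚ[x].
The Jordan structure of A has elementary divisors x^2, x. Arranging the block sizes at each eigenvalue in decreasing order and taking row products gives the invariant factors.

Invariant factors (smallest first, each dividing the next): x, x^2.

Check: the last factor x^2 is the minimal polynomial, and the product x^3 is the characteristic polynomial.

x, x^2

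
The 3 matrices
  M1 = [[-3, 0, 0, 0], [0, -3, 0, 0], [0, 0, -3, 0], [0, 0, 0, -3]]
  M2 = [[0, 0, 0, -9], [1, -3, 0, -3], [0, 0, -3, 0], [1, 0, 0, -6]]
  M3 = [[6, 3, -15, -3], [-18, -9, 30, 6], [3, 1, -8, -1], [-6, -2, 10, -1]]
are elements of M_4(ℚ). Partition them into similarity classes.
Characteristic polynomials: χ_{M1} = (x + 3)^4, χ_{M2} = (x + 3)^4, χ_{M3} = (x + 3)^4.

{M1}: invariant factors x + 3, x + 3, x + 3, x + 3.

{M2, M3}: invariant factors x + 3, x + 3, (x + 3)^2.

Matrices are similar if and only if their invariant-factor lists agree; the partition into similarity classes is {M1}, {M2, M3}.

2 classes: {M1}, {M2, M3}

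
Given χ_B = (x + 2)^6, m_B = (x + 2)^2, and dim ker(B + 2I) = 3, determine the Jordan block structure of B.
λ = -2: algebraic multiplicity 6 (exponent in χ_B), largest block size 2 (exponent in m_B), 3 blocks (geometric multiplicity). These force block sizes [2, 2, 2].

Jordan blocks: (-2, 2), (-2, 2), (-2, 2)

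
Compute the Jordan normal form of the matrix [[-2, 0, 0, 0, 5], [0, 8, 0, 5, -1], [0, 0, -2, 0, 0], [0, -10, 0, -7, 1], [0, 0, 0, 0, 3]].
J = [[-2, 0, 0, 0, 0], [0, -2, 0, 0, 0], [0, 0, -2, 0, 0], [0, 0, 0, 3, 1], [0, 0, 0, 0, 3]]

The characteristic polynomial is det(xI - A) = (x - 3)^2(x + 2)^3, so the eigenvalues are -2 (algebraic multiplicity 3), 3 (algebraic multiplicity 2).

For λ = -2: rank(A + 2I) = 2. The eigenspace has dimension 5 - 2 = 3, so there are 3 Jordan blocks; the rank sequence gives block sizes [1, 1, 1].

For λ = 3: rank(A - 3I) = 4, rank((A - 3I)^2) = 3. The eigenspace has dimension 5 - 4 = 1, so there is 1 Jordan block; the rank sequence gives block sizes [2].

Assembling the blocks gives the Jordan form J above.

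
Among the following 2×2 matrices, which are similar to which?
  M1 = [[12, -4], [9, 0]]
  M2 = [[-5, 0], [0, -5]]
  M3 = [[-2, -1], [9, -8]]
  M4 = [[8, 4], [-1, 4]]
Characteristic polynomials: χ_{M1} = (x - 6)^2, χ_{M2} = (x + 5)^2, χ_{M3} = (x + 5)^2, χ_{M4} = (x - 6)^2.

{M1, M4}: invariant factors (x - 6)^2.

{M2}: invariant factors x + 5, x + 5.

{M3}: invariant factors (x + 5)^2.

Matrices are similar if and only if their invariant-factor lists agree; the partition into similarity classes is {M1, M4}, {M2}, {M3}.

3 classes: {M1, M4}, {M2}, {M3}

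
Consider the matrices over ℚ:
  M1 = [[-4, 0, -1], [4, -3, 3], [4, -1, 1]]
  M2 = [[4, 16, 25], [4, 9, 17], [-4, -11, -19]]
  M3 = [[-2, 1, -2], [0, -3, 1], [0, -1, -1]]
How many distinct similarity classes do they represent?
Characteristic polynomials: χ_{M1} = (x + 2)^3, χ_{M2} = (x + 2)^3, χ_{M3} = (x + 2)^3.

{M1, M2, M3}: invariant factors (x + 2)^3.

Matrices are similar if and only if their invariant-factor lists agree; the partition into similarity classes is {M1, M2, M3}.

1 class: {M1, M2, M3}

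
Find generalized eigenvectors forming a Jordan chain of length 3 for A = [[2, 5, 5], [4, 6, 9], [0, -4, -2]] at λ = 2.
We seek v_1 ∈ ker((A - 2I)^3) \ ker((A - 2I)^2), then set v_{i+1} = (A - 2I) v_i.

One such chain is v_1 = [[-1, -1, 1]]^T, v_2 = [[0, 1, 0]]^T, v_3 = [[5, 4, -4]]^T. Check: (A - 2I) v_3 = [[0, 0, 0]]^T = 0.

v_1 = [[-1, -1, 1]]^T, v_2 = [[0, 1, 0]]^T, v_3 = [[5, 4, -4]]^T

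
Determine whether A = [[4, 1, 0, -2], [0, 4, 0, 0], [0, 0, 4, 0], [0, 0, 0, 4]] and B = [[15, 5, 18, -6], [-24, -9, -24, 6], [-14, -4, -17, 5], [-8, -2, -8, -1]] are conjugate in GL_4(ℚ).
trace(A) = 16 but trace(B) = -12. The trace is a similarity invariant, so A and B are not similar.

No.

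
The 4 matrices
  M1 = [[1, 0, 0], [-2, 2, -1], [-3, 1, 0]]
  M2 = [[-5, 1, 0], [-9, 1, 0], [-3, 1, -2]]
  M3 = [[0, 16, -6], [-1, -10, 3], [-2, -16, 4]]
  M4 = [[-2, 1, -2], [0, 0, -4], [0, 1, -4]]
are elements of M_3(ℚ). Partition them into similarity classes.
Characteristic polynomials: χ_{M1} = (x - 1)^3, χ_{M2} = (x + 2)^3, χ_{M3} = (x + 2)^3, χ_{M4} = (x + 2)^3.

{M1}: invariant factors (x - 1)^3.

{M2, M3, M4}: invariant factors x + 2, (x + 2)^2.

Matrices are similar if and only if their invariant-factor lists agree; the partition into similarity classes is {M1}, {M2, M3, M4}.

2 classes: {M1}, {M2, M3, M4}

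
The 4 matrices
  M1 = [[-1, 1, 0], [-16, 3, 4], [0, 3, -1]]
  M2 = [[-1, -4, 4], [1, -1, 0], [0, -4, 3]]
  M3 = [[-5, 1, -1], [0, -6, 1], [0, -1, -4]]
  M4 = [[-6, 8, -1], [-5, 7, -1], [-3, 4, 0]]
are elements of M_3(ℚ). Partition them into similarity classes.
Characteristic polynomials: χ_{M1} = (x - 1)^2(x + 1), χ_{M2} = (x - 1)^2(x + 1), χ_{M3} = (x + 5)^3, χ_{M4} = (x - 1)^2(x + 1).

{M1, M2, M4}: invariant factors (x - 1)^2(x + 1).

{M3}: invariant factors x + 5, (x + 5)^2.

Matrices are similar if and only if their invariant-factor lists agree; the partition into similarity classes is {M1, M2, M4}, {M3}.

2 classes: {M1, M2, M4}, {M3}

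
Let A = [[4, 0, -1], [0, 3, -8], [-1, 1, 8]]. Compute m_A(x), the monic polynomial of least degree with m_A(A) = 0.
The characteristic polynomial factors as (x - 5)^3. The minimal polynomial is ∏(x - λ)^{k_λ} where k_λ is the size of the largest Jordan block at λ.

For λ = 5: rank(A - 5I) = 2, and the largest Jordan block has size 3 (the smallest k with rank((A - 5I)^k) = rank((A - 5I)^(k+1))).

So m_A(x) = (x - 5)^3.

m_A(x) = (x - 5)^3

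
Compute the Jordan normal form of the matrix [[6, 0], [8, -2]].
The characteristic polynomial is det(xI - A) = (x - 6)(x + 2), so the eigenvalues are -2 (algebraic multiplicity 1), 6 (algebraic multiplicity 1).

For λ = -2: algebraic multiplicity 1 gives one 1×1 block.

For λ = 6: algebraic multiplicity 1 gives one 1×1 block.

Assembling the blocks gives the Jordan form J above.

J = [[-2, 0], [0, 6]]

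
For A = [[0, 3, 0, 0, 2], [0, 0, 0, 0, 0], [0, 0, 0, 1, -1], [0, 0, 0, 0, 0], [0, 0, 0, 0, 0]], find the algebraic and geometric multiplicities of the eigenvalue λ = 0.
The characteristic polynomial is x^5, so the factor x appears with exponent 5: the algebraic multiplicity is 5.

rank(A) = 2, so the eigenspace has dimension 5 - 2 = 3: the geometric multiplicity is 3.

Since 3 < 5, A is not diagonalizable.

algebraic multiplicity 5, geometric multiplicity 3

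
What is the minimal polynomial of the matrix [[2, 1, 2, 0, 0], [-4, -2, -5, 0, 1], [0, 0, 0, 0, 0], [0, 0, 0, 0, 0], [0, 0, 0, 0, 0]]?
m_A(x) = x^3

The characteristic polynomial factors as x^5. The minimal polynomial is ∏(x - λ)^{k_λ} where k_λ is the size of the largest Jordan block at λ.

For λ = 0: rank(A) = 2, and the largest Jordan block has size 3 (the smallest k with rank(A^k) = rank(A^(k+1))).

So m_A(x) = x^3.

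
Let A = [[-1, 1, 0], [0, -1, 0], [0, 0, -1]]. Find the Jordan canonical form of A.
J = [[-1, 1, 0], [0, -1, 0], [0, 0, -1]]

The characteristic polynomial is det(xI - A) = (x + 1)^3, so the eigenvalues are -1 (algebraic multiplicity 3).

For λ = -1: rank(A + I) = 1, rank((A + I)^2) = 0. The eigenspace has dimension 3 - 1 = 2, so there are 2 Jordan blocks; the rank sequence gives block sizes [2, 1].

Assembling the blocks gives the Jordan form J above.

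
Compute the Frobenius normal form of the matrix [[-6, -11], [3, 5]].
The invariant factors of A (the non-unit diagonal entries of the Smith normal form of xI - A over ℚ[x]) are x^2 + x + 3, each dividing the next. The characteristic polynomial is their product, x^2 + x + 3.

The rational canonical form is the block-diagonal matrix of companion matrices C(f_i):
R = [[0, -3], [1, -1]].

Note the characteristic polynomial does not split into linear factors over ℚ, so A has no Jordan form over ℚ; the rational canonical form exists over any field.

R = [[0, -3], [1, -1]]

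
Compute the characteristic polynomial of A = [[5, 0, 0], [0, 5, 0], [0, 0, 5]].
χ_A(x) = (x - 5)^3

xI - A = [[x - 5, 0, 0], [0, x - 5, 0], [0, 0, x - 5]].

Expanding det(xI - A) along the first row:
det(xI - A) = + (x - 5)·det([[x - 5, 0], [0, x - 5]]) - (0)·det([[0, 0], [0, x - 5]]) + (0)·det([[0, x - 5], [0, 0]]).

Evaluating gives χ_A(x) = x^3 - 15x^2 + 75x - 125 = (x - 5)^3.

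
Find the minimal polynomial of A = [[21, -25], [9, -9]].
m_A(x) = (x - 6)^2

The characteristic polynomial factors as (x - 6)^2. The minimal polynomial is ∏(x - λ)^{k_λ} where k_λ is the size of the largest Jordan block at λ.

For λ = 6: rank(A - 6I) = 1, and the largest Jordan block has size 2 (the smallest k with rank((A - 6I)^k) = rank((A - 6I)^(k+1))).

So m_A(x) = (x - 6)^2.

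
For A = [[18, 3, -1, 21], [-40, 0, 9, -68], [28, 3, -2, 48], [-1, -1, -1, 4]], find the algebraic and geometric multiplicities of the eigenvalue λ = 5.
algebraic multiplicity 4, geometric multiplicity 2

The characteristic polynomial is (x - 5)^4, so the factor x - 5 appears with exponent 4: the algebraic multiplicity is 4.

rank(A - 5I) = 2, so the eigenspace has dimension 4 - 2 = 2: the geometric multiplicity is 2.

Since 2 < 4, A is not diagonalizable.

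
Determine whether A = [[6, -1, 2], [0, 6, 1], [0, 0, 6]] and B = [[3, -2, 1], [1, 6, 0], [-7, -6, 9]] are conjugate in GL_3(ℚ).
Yes.

Two matrices over a field are similar if and only if they have the same invariant factors.

Both A and B have characteristic polynomial (x - 6)^3 and minimal polynomial (x - 6)^3. Computing further, both have invariant factors (x - 6)^3. Hence A and B are similar.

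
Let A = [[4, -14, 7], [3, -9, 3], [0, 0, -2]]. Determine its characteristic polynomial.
χ_A(x) = (x + 2)^2(x + 3)

xI - A = [[x - 4, 14, -7], [-3, x + 9, -3], [0, 0, x + 2]].

Expanding det(xI - A) along the first row:
det(xI - A) = + (x - 4)·det([[x + 9, -3], [0, x + 2]]) - (14)·det([[-3, -3], [0, x + 2]]) + (-7)·det([[-3, x + 9], [0, 0]]).

Evaluating gives χ_A(x) = x^3 + 7x^2 + 16x + 12 = (x + 2)^2(x + 3).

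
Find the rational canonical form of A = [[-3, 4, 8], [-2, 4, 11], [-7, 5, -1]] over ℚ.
R = [[0, 0, 5], [1, 0, 4], [0, 1, 0]]

The invariant factors of A (the non-unit diagonal entries of the Smith normal form of xI - A over ℚ[x]) are x^3 - 4x - 5, each dividing the next. The characteristic polynomial is their product, x^3 - 4x - 5.

The rational canonical form is the block-diagonal matrix of companion matrices C(f_i):
R = [[0, 0, 5], [1, 0, 4], [0, 1, 0]].

Note the characteristic polynomial does not split into linear factors over ℚ, so A has no Jordan form over ℚ; the rational canonical form exists over any field.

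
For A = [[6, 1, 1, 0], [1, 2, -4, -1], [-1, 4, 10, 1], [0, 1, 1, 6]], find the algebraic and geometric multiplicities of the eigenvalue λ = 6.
algebraic multiplicity 4, geometric multiplicity 2

The characteristic polynomial is (x - 6)^4, so the factor x - 6 appears with exponent 4: the algebraic multiplicity is 4.

rank(A - 6I) = 2, so the eigenspace has dimension 4 - 2 = 2: the geometric multiplicity is 2.

Since 2 < 4, A is not diagonalizable.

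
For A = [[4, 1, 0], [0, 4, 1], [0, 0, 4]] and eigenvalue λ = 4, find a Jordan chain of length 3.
We seek v_1 ∈ ker((A - 4I)^3) \ ker((A - 4I)^2), then set v_{i+1} = (A - 4I) v_i.

One such chain is v_1 = [[-4, 0, 1]]^T, v_2 = [[0, 1, 0]]^T, v_3 = [[1, 0, 0]]^T. Check: (A - 4I) v_3 = [[0, 0, 0]]^T = 0.

v_1 = [[-4, 0, 1]]^T, v_2 = [[0, 1, 0]]^T, v_3 = [[1, 0, 0]]^T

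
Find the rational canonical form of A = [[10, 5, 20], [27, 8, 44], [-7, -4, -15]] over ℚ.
The invariant factors of A (the non-unit diagonal entries of the Smith normal form of xI - A over ℚ[x]) are (x - 5)(x + 1)^2, each dividing the next. The characteristic polynomial is their product, (x - 5)(x + 1)^2.

The rational canonical form is the block-diagonal matrix of companion matrices C(f_i):
R = [[0, 0, 5], [1, 0, 9], [0, 1, 3]].

R = [[0, 0, 5], [1, 0, 9], [0, 1, 3]]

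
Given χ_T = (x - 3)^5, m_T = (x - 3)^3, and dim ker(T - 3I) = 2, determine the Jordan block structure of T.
λ = 3: algebraic multiplicity 5 (exponent in χ_T), largest block size 3 (exponent in m_T), 2 blocks (geometric multiplicity). These force block sizes [3, 2].

Jordan blocks: (3, 3), (3, 2)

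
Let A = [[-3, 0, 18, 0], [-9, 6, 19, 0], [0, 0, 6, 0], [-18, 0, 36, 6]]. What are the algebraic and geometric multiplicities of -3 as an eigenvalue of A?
algebraic multiplicity 1, geometric multiplicity 1

The characteristic polynomial is (x - 6)^3(x + 3), so the factor x + 3 appears with exponent 1: the algebraic multiplicity is 1.

rank(A + 3I) = 3, so the eigenspace has dimension 4 - 3 = 1: the geometric multiplicity is 1.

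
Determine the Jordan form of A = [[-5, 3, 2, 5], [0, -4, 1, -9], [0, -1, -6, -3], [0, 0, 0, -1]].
J = [[-5, 1, 0, 0], [0, -5, 1, 0], [0, 0, -5, 0], [0, 0, 0, -1]]

The characteristic polynomial is det(xI - A) = (x + 1)(x + 5)^3, so the eigenvalues are -5 (algebraic multiplicity 3), -1 (algebraic multiplicity 1).

For λ = -5: rank(A + 5I) = 3, rank((A + 5I)^2) = 2, rank((A + 5I)^3) = 1. The eigenspace has dimension 4 - 3 = 1, so there is 1 Jordan block; the rank sequence gives block sizes [3].

For λ = -1: algebraic multiplicity 1 gives one 1×1 block.

Assembling the blocks gives the Jordan form J above.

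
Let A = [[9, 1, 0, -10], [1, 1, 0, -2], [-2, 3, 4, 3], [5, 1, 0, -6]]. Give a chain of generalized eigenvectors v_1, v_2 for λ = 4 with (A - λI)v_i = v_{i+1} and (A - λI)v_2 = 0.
v_1 = [[-2, 0, 0, -1]]^T, v_2 = [[0, 0, 1, 0]]^T

We seek v_1 ∈ ker((A - 4I)^2) \ ker(A - 4I), then set v_{i+1} = (A - 4I) v_i.

One such chain is v_1 = [[-2, 0, 0, -1]]^T, v_2 = [[0, 0, 1, 0]]^T. Check: (A - 4I) v_2 = [[0, 0, 0, 0]]^T = 0.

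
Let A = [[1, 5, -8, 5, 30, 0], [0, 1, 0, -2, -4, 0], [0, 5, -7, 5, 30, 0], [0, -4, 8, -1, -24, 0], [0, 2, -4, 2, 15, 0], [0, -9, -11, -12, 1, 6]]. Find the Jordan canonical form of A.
J = [[1, 1, 0, 0, 0, 0], [0, 1, 0, 0, 0, 0], [0, 0, 1, 0, 0, 0], [0, 0, 0, 3, 0, 0], [0, 0, 0, 0, 3, 0], [0, 0, 0, 0, 0, 6]]

The characteristic polynomial is det(xI - A) = (x - 6)(x - 3)^2(x - 1)^3, so the eigenvalues are 1 (algebraic multiplicity 3), 3 (algebraic multiplicity 2), 6 (algebraic multiplicity 1).

For λ = 1: rank(A - I) = 4, rank((A - I)^2) = 3. The eigenspace has dimension 6 - 4 = 2, so there are 2 Jordan blocks; the rank sequence gives block sizes [2, 1].

For λ = 3: rank(A - 3I) = 4. The eigenspace has dimension 6 - 4 = 2, so there are 2 Jordan blocks; the rank sequence gives block sizes [1, 1].

For λ = 6: algebraic multiplicity 1 gives one 1×1 block.

Assembling the blocks gives the Jordan form J above.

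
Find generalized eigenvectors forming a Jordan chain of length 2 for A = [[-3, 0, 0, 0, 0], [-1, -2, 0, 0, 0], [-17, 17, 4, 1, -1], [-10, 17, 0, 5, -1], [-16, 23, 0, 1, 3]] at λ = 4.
We seek v_1 ∈ ker((A - 4I)^2) \ ker(A - 4I), then set v_{i+1} = (A - 4I) v_i.

One such chain is v_1 = [[0, 0, 1, 0, -1]]^T, v_2 = [[0, 0, 1, 1, 1]]^T. Check: (A - 4I) v_2 = [[0, 0, 0, 0, 0]]^T = 0.

v_1 = [[0, 0, 1, 0, -1]]^T, v_2 = [[0, 0, 1, 1, 1]]^T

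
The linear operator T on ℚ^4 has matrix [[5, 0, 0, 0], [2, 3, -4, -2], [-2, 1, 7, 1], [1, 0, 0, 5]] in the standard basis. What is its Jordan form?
The characteristic polynomial is det(xI - A) = (x - 5)^4, so the eigenvalues are 5 (algebraic multiplicity 4).

For λ = 5: rank(A - 5I) = 2, rank((A - 5I)^2) = 1, rank((A - 5I)^3) = 0. The eigenspace has dimension 4 - 2 = 2, so there are 2 Jordan blocks; the rank sequence gives block sizes [3, 1].

Assembling the blocks gives the Jordan form J above.

J = [[5, 1, 0, 0], [0, 5, 1, 0], [0, 0, 5, 0], [0, 0, 0, 5]]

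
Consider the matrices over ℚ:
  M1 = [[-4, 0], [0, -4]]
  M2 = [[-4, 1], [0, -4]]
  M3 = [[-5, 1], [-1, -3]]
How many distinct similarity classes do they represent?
Characteristic polynomials: χ_{M1} = (x + 4)^2, χ_{M2} = (x + 4)^2, χ_{M3} = (x + 4)^2.

{M1}: invariant factors x + 4, x + 4.

{M2, M3}: invariant factors (x + 4)^2.

Matrices are similar if and only if their invariant-factor lists agree; the partition into similarity classes is {M1}, {M2, M3}.

2 classes: {M1}, {M2, M3}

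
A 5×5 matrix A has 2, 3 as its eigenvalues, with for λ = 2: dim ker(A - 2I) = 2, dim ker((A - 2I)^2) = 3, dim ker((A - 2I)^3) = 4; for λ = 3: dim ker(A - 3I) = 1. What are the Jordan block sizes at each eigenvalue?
λ = 2: successive nullity increments [2, 1, 1] count blocks of size ≥ k; block sizes are [3, 1].
λ = 3: successive nullity increments [1] count blocks of size ≥ k; block sizes are [1].

Jordan blocks: (2, 3), (2, 1), (3, 1)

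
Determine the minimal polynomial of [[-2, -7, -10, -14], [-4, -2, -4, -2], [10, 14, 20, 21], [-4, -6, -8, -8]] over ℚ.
m_A(x) = (x - 2)^2

The characteristic polynomial factors as (x - 2)^4. The minimal polynomial is ∏(x - λ)^{k_λ} where k_λ is the size of the largest Jordan block at λ.

For λ = 2: rank(A - 2I) = 2, and the largest Jordan block has size 2 (the smallest k with rank((A - 2I)^k) = rank((A - 2I)^(k+1))).

So m_A(x) = (x - 2)^2.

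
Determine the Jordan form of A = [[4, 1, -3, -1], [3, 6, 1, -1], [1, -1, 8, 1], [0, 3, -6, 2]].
The characteristic polynomial is det(xI - A) = (x - 5)^4, so the eigenvalues are 5 (algebraic multiplicity 4).

For λ = 5: rank(A - 5I) = 2, rank((A - 5I)^2) = 1, rank((A - 5I)^3) = 0. The eigenspace has dimension 4 - 2 = 2, so there are 2 Jordan blocks; the rank sequence gives block sizes [3, 1].

Assembling the blocks gives the Jordan form J above.

J = [[5, 1, 0, 0], [0, 5, 1, 0], [0, 0, 5, 0], [0, 0, 0, 5]]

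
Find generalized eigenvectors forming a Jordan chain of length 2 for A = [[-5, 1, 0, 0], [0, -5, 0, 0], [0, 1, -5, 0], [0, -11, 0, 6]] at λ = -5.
We seek v_1 ∈ ker((A + 5I)^2) \ ker(A + 5I), then set v_{i+1} = (A + 5I) v_i.

One such chain is v_1 = [[-1, 1, 1, 1]]^T, v_2 = [[1, 0, 1, 0]]^T. Check: (A + 5I) v_2 = [[0, 0, 0, 0]]^T = 0.

v_1 = [[-1, 1, 1, 1]]^T, v_2 = [[1, 0, 1, 0]]^T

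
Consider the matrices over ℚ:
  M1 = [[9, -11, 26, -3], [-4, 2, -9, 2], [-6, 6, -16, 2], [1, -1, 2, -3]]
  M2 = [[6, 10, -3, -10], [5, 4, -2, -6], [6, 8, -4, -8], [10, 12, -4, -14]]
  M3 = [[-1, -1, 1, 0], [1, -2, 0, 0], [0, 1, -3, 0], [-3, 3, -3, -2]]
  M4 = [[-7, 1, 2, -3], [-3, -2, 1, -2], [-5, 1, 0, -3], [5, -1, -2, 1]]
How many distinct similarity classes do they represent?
Characteristic polynomials: χ_{M1} = (x + 2)^4, χ_{M2} = (x + 2)^4, χ_{M3} = (x + 2)^4, χ_{M4} = (x + 2)^4.

{M1, M2, M3, M4}: invariant factors x + 2, (x + 2)^3.

Matrices are similar if and only if their invariant-factor lists agree; the partition into similarity classes is {M1, M2, M3, M4}.

1 class: {M1, M2, M3, M4}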